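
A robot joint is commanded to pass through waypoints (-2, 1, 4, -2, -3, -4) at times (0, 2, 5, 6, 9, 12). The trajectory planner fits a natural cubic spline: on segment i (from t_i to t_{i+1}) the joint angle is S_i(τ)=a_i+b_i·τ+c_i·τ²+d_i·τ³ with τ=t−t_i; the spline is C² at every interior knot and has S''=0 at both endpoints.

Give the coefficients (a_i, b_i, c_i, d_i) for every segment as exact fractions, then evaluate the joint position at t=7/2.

  seg 0: a=-2 b=3805/4038 c=0 d=563/4038
  seg 1: a=1 b=10561/4038 c=563/673 d=-16657/36342
  seg 2: a=4 b=-9571/2019 c=-13279/4038 d=2731/1346
  seg 3: a=-2 b=-21121/4038 c=5650/2019 d=-14125/36342
  seg 4: a=-3 b=2152/2019 c=-2825/4038 d=2825/36342
S(7/2) = 56623/10768

Δ: Δ0=3/2, Δ1=1, Δ2=-6, Δ3=-1/3, Δ4=-1/3
row 1: diag=10, rhs=-3; c'=3/10, d'=-3/10
row 2: denom=8−3·3/10=71/10; d'=(-42−3·-3/10)/(71/10)=-411/71
row 3: denom=8−1·10/71=558/71; d'=(34−1·-411/71)/(558/71)=2825/558
row 4: denom=12−3·71/186=673/62; d'=(0−3·2825/558)/(673/62)=-2825/2019
back: M4=-2825/2019
back: M3=2825/558−71/186·-2825/2019=11300/2019
back: M2=-411/71−10/71·11300/2019=-13279/2019
back: M1=-3/10−3/10·-13279/2019=1126/673
M: M0=0, M1=1126/673, M2=-13279/2019, M3=11300/2019, M4=-2825/2019, M5=0
seg 0: a=-2, c=M0/2=0, d=(M1−M0)/(6·2)=563/4038, b=Δ0−h0·(2M0+M1)/6=3805/4038
seg 1: a=1, c=M1/2=563/673, d=(M2−M1)/(6·3)=-16657/36342, b=Δ1−h1·(2M1+M2)/6=10561/4038
seg 2: a=4, c=M2/2=-13279/4038, d=(M3−M2)/(6·1)=2731/1346, b=Δ2−h2·(2M2+M3)/6=-9571/2019
seg 3: a=-2, c=M3/2=5650/2019, d=(M4−M3)/(6·3)=-14125/36342, b=Δ3−h3·(2M3+M4)/6=-21121/4038
seg 4: a=-3, c=M4/2=-2825/4038, d=(M5−M4)/(6·3)=2825/36342, b=Δ4−h4·(2M4+M5)/6=2152/2019
t_q=7/2 → seg 1, τ=3/2; S=1+10561/4038·τ+563/673·τ²+-16657/36342·τ³=56623/10768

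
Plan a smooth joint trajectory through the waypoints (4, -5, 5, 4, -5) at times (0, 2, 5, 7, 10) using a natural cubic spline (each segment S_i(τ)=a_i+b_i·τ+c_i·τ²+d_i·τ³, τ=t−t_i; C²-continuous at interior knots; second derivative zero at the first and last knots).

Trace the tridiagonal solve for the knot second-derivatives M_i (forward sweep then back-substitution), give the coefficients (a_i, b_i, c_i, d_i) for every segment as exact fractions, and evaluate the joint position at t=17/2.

Δ: Δ0=-9/2, Δ1=10/3, Δ2=-1/2, Δ3=-3
row 1: diag=10, rhs=47; c'=3/10, d'=47/10
row 2: denom=10−3·3/10=91/10; d'=(-23−3·47/10)/(91/10)=-53/13
row 3: denom=10−2·20/91=870/91; d'=(-15−2·-53/13)/(870/91)=-623/870
back: M3=-623/870
back: M2=-53/13−20/91·-623/870=-341/87
back: M1=47/10−3/10·-341/87=852/145
M: M0=0, M1=852/145, M2=-341/87, M3=-623/870, M4=0
seg 0: a=4, c=M0/2=0, d=(M1−M0)/(6·2)=71/145, b=Δ0−h0·(2M0+M1)/6=-1873/290
seg 1: a=-5, c=M1/2=426/145, d=(M2−M1)/(6·3)=-4261/7830, b=Δ1−h1·(2M1+M2)/6=-169/290
seg 2: a=5, c=M2/2=-341/174, d=(M3−M2)/(6·2)=929/3480, b=Δ2−h2·(2M2+M3)/6=341/145
seg 3: a=4, c=M3/2=-623/1740, d=(M4−M3)/(6·3)=623/15660, b=Δ3−h3·(2M3+M4)/6=-1987/870
t_q=17/2 → seg 3, τ=3/2; S=4+-1987/870·τ+-623/1740·τ²+623/15660·τ³=-451/4640

  seg 0: a=4 b=-1873/290 c=0 d=71/145
  seg 1: a=-5 b=-169/290 c=426/145 d=-4261/7830
  seg 2: a=5 b=341/145 c=-341/174 d=929/3480
  seg 3: a=4 b=-1987/870 c=-623/1740 d=623/15660
S(17/2) = -451/4640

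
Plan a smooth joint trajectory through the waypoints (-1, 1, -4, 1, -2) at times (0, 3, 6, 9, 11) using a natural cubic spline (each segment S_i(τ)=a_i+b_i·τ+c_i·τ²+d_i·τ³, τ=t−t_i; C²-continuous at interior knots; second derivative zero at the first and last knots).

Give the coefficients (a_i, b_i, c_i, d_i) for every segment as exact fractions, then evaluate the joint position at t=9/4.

Δ: Δ0=2/3, Δ1=-5/3, Δ2=5/3, Δ3=-3/2
row 1: diag=12, rhs=-14; c'=1/4, d'=-7/6
row 2: denom=12−3·1/4=45/4; d'=(20−3·-7/6)/(45/4)=94/45
row 3: denom=10−3·4/15=46/5; d'=(-19−3·94/45)/(46/5)=-379/138
back: M3=-379/138
back: M2=94/45−4/15·-379/138=584/207
back: M1=-7/6−1/4·584/207=-775/414
M: M0=0, M1=-775/414, M2=584/207, M3=-379/138, M4=0
seg 0: a=-1, c=M0/2=0, d=(M1−M0)/(6·3)=-775/7452, b=Δ0−h0·(2M0+M1)/6=1327/828
seg 1: a=1, c=M1/2=-775/828, d=(M2−M1)/(6·3)=1943/7452, b=Δ1−h1·(2M1+M2)/6=-499/414
seg 2: a=-4, c=M2/2=292/207, d=(M3−M2)/(6·3)=-2305/7452, b=Δ2−h2·(2M2+M3)/6=181/828
seg 3: a=1, c=M3/2=-379/276, d=(M4−M3)/(6·2)=379/1656, b=Δ3−h3·(2M3+M4)/6=137/414
t_q=9/4 → seg 0, τ=9/4; S=-1+1327/828·τ+0·τ²+-775/7452·τ³=8369/5888

  seg 0: a=-1 b=1327/828 c=0 d=-775/7452
  seg 1: a=1 b=-499/414 c=-775/828 d=1943/7452
  seg 2: a=-4 b=181/828 c=292/207 d=-2305/7452
  seg 3: a=1 b=137/414 c=-379/276 d=379/1656
S(9/4) = 8369/5888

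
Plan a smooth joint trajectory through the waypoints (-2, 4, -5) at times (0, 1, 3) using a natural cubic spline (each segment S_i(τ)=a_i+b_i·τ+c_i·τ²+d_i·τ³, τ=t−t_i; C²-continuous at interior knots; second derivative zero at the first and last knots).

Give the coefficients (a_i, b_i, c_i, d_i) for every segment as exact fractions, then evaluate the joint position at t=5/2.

  seg 0: a=-2 b=31/4 c=0 d=-7/4
  seg 1: a=4 b=5/2 c=-21/4 d=7/8
S(5/2) = -71/64

Δ: Δ0=6, Δ1=-9/2
row 1: diag=6, rhs=-63; c'=1/3, d'=-21/2
back: M1=-21/2
M: M0=0, M1=-21/2, M2=0
seg 0: a=-2, c=M0/2=0, d=(M1−M0)/(6·1)=-7/4, b=Δ0−h0·(2M0+M1)/6=31/4
seg 1: a=4, c=M1/2=-21/4, d=(M2−M1)/(6·2)=7/8, b=Δ1−h1·(2M1+M2)/6=5/2
t_q=5/2 → seg 1, τ=3/2; S=4+5/2·τ+-21/4·τ²+7/8·τ³=-71/64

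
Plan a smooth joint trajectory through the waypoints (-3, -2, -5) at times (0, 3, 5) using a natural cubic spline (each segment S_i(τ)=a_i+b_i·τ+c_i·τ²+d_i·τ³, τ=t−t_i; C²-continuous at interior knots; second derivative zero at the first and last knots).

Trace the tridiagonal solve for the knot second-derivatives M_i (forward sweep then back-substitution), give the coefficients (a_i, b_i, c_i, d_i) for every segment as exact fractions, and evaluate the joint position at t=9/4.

  seg 0: a=-3 b=53/60 c=0 d=-11/180
  seg 1: a=-2 b=-23/30 c=-11/20 d=11/120
S(9/4) = -2187/1280

Δ: Δ0=1/3, Δ1=-3/2
row 1: diag=10, rhs=-11; c'=1/5, d'=-11/10
back: M1=-11/10
M: M0=0, M1=-11/10, M2=0
seg 0: a=-3, c=M0/2=0, d=(M1−M0)/(6·3)=-11/180, b=Δ0−h0·(2M0+M1)/6=53/60
seg 1: a=-2, c=M1/2=-11/20, d=(M2−M1)/(6·2)=11/120, b=Δ1−h1·(2M1+M2)/6=-23/30
t_q=9/4 → seg 0, τ=9/4; S=-3+53/60·τ+0·τ²+-11/180·τ³=-2187/1280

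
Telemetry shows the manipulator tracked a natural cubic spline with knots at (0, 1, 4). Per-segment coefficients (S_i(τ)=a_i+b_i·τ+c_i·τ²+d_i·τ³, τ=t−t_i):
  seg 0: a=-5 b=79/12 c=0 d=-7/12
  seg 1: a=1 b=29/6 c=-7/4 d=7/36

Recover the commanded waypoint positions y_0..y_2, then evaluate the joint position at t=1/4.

y_0 = S_0(0) = a_0 = -5
y_1 = S_1(0) = a_1 = 1
y_2 = S_1(3) = 5
t_q=1/4 is in segment 0 (τ=1/4); S_0(τ)=-861/256

y_0=-5 y_1=1 y_2=5
S(1/4) = -861/256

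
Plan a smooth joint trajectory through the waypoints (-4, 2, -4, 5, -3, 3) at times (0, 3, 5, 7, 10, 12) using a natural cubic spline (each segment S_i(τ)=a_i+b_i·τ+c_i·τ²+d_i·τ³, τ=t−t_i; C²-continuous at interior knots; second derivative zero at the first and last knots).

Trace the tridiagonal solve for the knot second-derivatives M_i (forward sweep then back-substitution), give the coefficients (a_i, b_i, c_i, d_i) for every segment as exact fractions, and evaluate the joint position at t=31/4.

  seg 0: a=-4 b=28511/6516 c=0 d=-15479/58644
  seg 1: a=2 b=-8963/3258 c=-15479/6516 d=3667/3258
  seg 2: a=-4 b=1361/1086 c=28525/6516 d=-17947/13032
  seg 3: a=5 b=3646/1629 c=-6329/1629 d=10997/14661
  seg 4: a=-3 b=-1337/1629 c=1556/543 d=-778/1629
S(31/4) = 55715/11584

Δ: Δ0=2, Δ1=-3, Δ2=9/2, Δ3=-8/3, Δ4=3
row 1: diag=10, rhs=-30; c'=1/5, d'=-3
row 2: denom=8−2·1/5=38/5; d'=(45−2·-3)/(38/5)=255/38
row 3: denom=10−2·5/19=180/19; d'=(-43−2·255/38)/(180/19)=-268/45
row 4: denom=10−3·19/60=181/20; d'=(34−3·-268/45)/(181/20)=3112/543
back: M4=3112/543
back: M3=-268/45−19/60·3112/543=-12658/1629
back: M2=255/38−5/19·-12658/1629=28525/3258
back: M1=-3−1/5·28525/3258=-15479/3258
M: M0=0, M1=-15479/3258, M2=28525/3258, M3=-12658/1629, M4=3112/543, M5=0
seg 0: a=-4, c=M0/2=0, d=(M1−M0)/(6·3)=-15479/58644, b=Δ0−h0·(2M0+M1)/6=28511/6516
seg 1: a=2, c=M1/2=-15479/6516, d=(M2−M1)/(6·2)=3667/3258, b=Δ1−h1·(2M1+M2)/6=-8963/3258
seg 2: a=-4, c=M2/2=28525/6516, d=(M3−M2)/(6·2)=-17947/13032, b=Δ2−h2·(2M2+M3)/6=1361/1086
seg 3: a=5, c=M3/2=-6329/1629, d=(M4−M3)/(6·3)=10997/14661, b=Δ3−h3·(2M3+M4)/6=3646/1629
seg 4: a=-3, c=M4/2=1556/543, d=(M5−M4)/(6·2)=-778/1629, b=Δ4−h4·(2M4+M5)/6=-1337/1629
t_q=31/4 → seg 3, τ=3/4; S=5+3646/1629·τ+-6329/1629·τ²+10997/14661·τ³=55715/11584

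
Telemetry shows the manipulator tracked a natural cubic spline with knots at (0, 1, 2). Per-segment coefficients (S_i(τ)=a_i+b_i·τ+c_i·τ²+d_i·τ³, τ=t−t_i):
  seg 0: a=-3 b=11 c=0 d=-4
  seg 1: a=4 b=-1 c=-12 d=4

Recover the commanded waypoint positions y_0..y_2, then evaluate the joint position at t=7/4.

y_0 = S_0(0) = a_0 = -3
y_1 = S_1(0) = a_1 = 4
y_2 = S_1(1) = -5
t_q=7/4 is in segment 1 (τ=3/4); S_1(τ)=-29/16

y_0=-3 y_1=4 y_2=-5
S(7/4) = -29/16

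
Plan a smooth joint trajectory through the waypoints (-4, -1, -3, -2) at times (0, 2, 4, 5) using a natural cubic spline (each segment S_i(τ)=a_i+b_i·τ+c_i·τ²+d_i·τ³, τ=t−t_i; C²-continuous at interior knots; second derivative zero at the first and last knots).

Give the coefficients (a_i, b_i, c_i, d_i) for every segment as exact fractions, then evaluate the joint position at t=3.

  seg 0: a=-4 b=26/11 c=0 d=-19/88
  seg 1: a=-1 b=-5/22 c=-57/44 d=5/11
  seg 2: a=-3 b=1/22 c=63/44 d=-21/44
S(3) = -91/44

Δ: Δ0=3/2, Δ1=-1, Δ2=1
row 1: diag=8, rhs=-15; c'=1/4, d'=-15/8
row 2: denom=6−2·1/4=11/2; d'=(12−2·-15/8)/(11/2)=63/22
back: M2=63/22
back: M1=-15/8−1/4·63/22=-57/22
M: M0=0, M1=-57/22, M2=63/22, M3=0
seg 0: a=-4, c=M0/2=0, d=(M1−M0)/(6·2)=-19/88, b=Δ0−h0·(2M0+M1)/6=26/11
seg 1: a=-1, c=M1/2=-57/44, d=(M2−M1)/(6·2)=5/11, b=Δ1−h1·(2M1+M2)/6=-5/22
seg 2: a=-3, c=M2/2=63/44, d=(M3−M2)/(6·1)=-21/44, b=Δ2−h2·(2M2+M3)/6=1/22
t_q=3 → seg 1, τ=1; S=-1+-5/22·τ+-57/44·τ²+5/11·τ³=-91/44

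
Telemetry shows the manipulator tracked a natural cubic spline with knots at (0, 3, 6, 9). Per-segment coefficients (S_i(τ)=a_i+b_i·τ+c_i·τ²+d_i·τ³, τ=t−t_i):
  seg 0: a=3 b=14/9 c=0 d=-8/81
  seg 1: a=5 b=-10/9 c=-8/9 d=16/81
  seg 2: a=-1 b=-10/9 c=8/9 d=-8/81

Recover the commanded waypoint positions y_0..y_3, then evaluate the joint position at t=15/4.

y_0 = S_0(0) = a_0 = 3
y_1 = S_1(0) = a_1 = 5
y_2 = S_2(0) = a_2 = -1
y_3 = S_2(3) = 1
t_q=15/4 is in segment 1 (τ=3/4); S_1(τ)=15/4

y_0=3 y_1=5 y_2=-1 y_3=1
S(15/4) = 15/4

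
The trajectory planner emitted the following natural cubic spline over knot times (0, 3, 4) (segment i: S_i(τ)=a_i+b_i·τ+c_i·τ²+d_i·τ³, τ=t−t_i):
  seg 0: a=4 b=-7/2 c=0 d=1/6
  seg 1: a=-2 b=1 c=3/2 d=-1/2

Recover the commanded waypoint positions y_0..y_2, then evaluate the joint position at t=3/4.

y_0=4 y_1=-2 y_2=0
S(3/4) = 185/128

y_0 = S_0(0) = a_0 = 4
y_1 = S_1(0) = a_1 = -2
y_2 = S_1(1) = 0
t_q=3/4 is in segment 0 (τ=3/4); S_0(τ)=185/128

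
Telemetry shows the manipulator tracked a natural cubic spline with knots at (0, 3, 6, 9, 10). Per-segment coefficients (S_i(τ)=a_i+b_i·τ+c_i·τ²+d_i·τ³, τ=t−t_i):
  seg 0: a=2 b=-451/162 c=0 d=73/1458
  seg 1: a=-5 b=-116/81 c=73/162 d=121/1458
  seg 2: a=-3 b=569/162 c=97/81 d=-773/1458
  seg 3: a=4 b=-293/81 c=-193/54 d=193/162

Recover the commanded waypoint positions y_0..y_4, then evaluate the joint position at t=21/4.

y_0 = S_0(0) = a_0 = 2
y_1 = S_1(0) = a_1 = -5
y_2 = S_2(0) = a_2 = -3
y_3 = S_3(0) = a_3 = 4
y_4 = S_3(1) = -2
t_q=21/4 is in segment 1 (τ=9/4); S_1(τ)=-5755/1152

y_0=2 y_1=-5 y_2=-3 y_3=4 y_4=-2
S(21/4) = -5755/1152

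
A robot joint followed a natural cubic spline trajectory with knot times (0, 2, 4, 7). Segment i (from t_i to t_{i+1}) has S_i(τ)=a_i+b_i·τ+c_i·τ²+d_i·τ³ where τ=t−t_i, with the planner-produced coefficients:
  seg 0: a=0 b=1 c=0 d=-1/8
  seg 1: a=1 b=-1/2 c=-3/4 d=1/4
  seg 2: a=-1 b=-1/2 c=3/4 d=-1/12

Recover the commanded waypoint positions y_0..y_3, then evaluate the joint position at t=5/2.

y_0 = S_0(0) = a_0 = 0
y_1 = S_1(0) = a_1 = 1
y_2 = S_2(0) = a_2 = -1
y_3 = S_2(3) = 2
t_q=5/2 is in segment 1 (τ=1/2); S_1(τ)=19/32

y_0=0 y_1=1 y_2=-1 y_3=2
S(5/2) = 19/32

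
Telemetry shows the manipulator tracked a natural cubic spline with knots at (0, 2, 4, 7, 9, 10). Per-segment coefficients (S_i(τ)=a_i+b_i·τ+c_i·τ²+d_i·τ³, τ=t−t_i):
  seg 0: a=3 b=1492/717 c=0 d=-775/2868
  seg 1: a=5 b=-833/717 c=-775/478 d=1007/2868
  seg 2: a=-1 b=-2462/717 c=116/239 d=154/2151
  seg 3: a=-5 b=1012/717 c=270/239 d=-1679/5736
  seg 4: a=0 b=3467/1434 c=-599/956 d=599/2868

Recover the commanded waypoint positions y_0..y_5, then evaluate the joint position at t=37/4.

y_0 = S_0(0) = a_0 = 3
y_1 = S_1(0) = a_1 = 5
y_2 = S_2(0) = a_2 = -1
y_3 = S_3(0) = a_3 = -5
y_4 = S_4(0) = a_4 = 0
y_5 = S_4(1) = 2
t_q=37/4 is in segment 4 (τ=1/4); S_4(τ)=34785/61184

y_0=3 y_1=5 y_2=-1 y_3=-5 y_4=0 y_5=2
S(37/4) = 34785/61184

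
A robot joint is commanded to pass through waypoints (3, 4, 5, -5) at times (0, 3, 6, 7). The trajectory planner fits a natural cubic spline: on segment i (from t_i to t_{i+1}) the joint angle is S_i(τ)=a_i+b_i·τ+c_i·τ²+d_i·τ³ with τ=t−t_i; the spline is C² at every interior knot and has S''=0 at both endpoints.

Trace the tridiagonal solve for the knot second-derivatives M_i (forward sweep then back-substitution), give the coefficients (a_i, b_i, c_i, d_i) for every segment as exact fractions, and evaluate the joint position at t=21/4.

  seg 0: a=3 b=-64/87 c=0 d=31/261
  seg 1: a=4 b=215/87 c=31/29 d=-155/261
  seg 2: a=5 b=-622/87 c=-124/29 d=124/87
S(21/4) = 15233/1856

Δ: Δ0=1/3, Δ1=1/3, Δ2=-10
row 1: diag=12, rhs=0; c'=1/4, d'=0
row 2: denom=8−3·1/4=29/4; d'=(-62−3·0)/(29/4)=-248/29
back: M2=-248/29
back: M1=0−1/4·-248/29=62/29
M: M0=0, M1=62/29, M2=-248/29, M3=0
seg 0: a=3, c=M0/2=0, d=(M1−M0)/(6·3)=31/261, b=Δ0−h0·(2M0+M1)/6=-64/87
seg 1: a=4, c=M1/2=31/29, d=(M2−M1)/(6·3)=-155/261, b=Δ1−h1·(2M1+M2)/6=215/87
seg 2: a=5, c=M2/2=-124/29, d=(M3−M2)/(6·1)=124/87, b=Δ2−h2·(2M2+M3)/6=-622/87
t_q=21/4 → seg 1, τ=9/4; S=4+215/87·τ+31/29·τ²+-155/261·τ³=15233/1856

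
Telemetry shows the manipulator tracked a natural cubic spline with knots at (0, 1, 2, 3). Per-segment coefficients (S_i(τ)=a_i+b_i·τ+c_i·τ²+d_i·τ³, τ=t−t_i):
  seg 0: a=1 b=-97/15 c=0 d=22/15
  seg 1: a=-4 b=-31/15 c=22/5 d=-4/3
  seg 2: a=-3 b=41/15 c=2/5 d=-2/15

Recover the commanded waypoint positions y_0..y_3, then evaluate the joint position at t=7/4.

y_0=1 y_1=-4 y_2=-3 y_3=0
S(7/4) = -291/80

y_0 = S_0(0) = a_0 = 1
y_1 = S_1(0) = a_1 = -4
y_2 = S_2(0) = a_2 = -3
y_3 = S_2(1) = 0
t_q=7/4 is in segment 1 (τ=3/4); S_1(τ)=-291/80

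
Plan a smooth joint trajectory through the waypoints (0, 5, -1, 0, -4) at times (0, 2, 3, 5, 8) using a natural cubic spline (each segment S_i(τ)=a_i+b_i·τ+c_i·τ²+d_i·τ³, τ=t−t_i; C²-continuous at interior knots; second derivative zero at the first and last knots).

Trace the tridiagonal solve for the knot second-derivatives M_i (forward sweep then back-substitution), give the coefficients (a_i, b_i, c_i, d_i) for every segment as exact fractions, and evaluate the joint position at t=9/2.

  seg 0: a=0 b=5713/978 c=0 d=-817/978
  seg 1: a=5 b=-4091/978 c=-817/163 d=3125/978
  seg 2: a=-1 b=-2260/489 c=1491/326 d=-3937/3912
  seg 3: a=0 b=1561/978 c=-955/652 d=955/5868
S(9/2) = -10833/10432

Δ: Δ0=5/2, Δ1=-6, Δ2=1/2, Δ3=-4/3
row 1: diag=6, rhs=-51; c'=1/6, d'=-17/2
row 2: denom=6−1·1/6=35/6; d'=(39−1·-17/2)/(35/6)=57/7
row 3: denom=10−2·12/35=326/35; d'=(-11−2·57/7)/(326/35)=-955/326
back: M3=-955/326
back: M2=57/7−12/35·-955/326=1491/163
back: M1=-17/2−1/6·1491/163=-1634/163
M: M0=0, M1=-1634/163, M2=1491/163, M3=-955/326, M4=0
seg 0: a=0, c=M0/2=0, d=(M1−M0)/(6·2)=-817/978, b=Δ0−h0·(2M0+M1)/6=5713/978
seg 1: a=5, c=M1/2=-817/163, d=(M2−M1)/(6·1)=3125/978, b=Δ1−h1·(2M1+M2)/6=-4091/978
seg 2: a=-1, c=M2/2=1491/326, d=(M3−M2)/(6·2)=-3937/3912, b=Δ2−h2·(2M2+M3)/6=-2260/489
seg 3: a=0, c=M3/2=-955/652, d=(M4−M3)/(6·3)=955/5868, b=Δ3−h3·(2M3+M4)/6=1561/978
t_q=9/2 → seg 2, τ=3/2; S=-1+-2260/489·τ+1491/326·τ²+-3937/3912·τ³=-10833/10432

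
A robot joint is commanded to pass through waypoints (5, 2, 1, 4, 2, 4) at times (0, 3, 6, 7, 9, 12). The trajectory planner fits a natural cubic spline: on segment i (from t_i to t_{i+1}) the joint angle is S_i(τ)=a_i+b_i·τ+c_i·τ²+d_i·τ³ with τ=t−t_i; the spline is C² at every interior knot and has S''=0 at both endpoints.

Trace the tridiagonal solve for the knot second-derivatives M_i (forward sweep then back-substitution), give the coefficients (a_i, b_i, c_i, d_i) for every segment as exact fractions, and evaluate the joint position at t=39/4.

Δ: Δ0=-1, Δ1=-1/3, Δ2=3, Δ3=-1, Δ4=2/3
row 1: diag=12, rhs=4; c'=1/4, d'=1/3
row 2: denom=8−3·1/4=29/4; d'=(20−3·1/3)/(29/4)=76/29
row 3: denom=6−1·4/29=170/29; d'=(-24−1·76/29)/(170/29)=-386/85
row 4: denom=10−2·29/85=792/85; d'=(10−2·-386/85)/(792/85)=811/396
back: M4=811/396
back: M3=-386/85−29/85·811/396=-2075/396
back: M2=76/29−4/29·-2075/396=331/99
back: M1=1/3−1/4·331/99=-199/396
M: M0=0, M1=-199/396, M2=331/99, M3=-2075/396, M4=811/396, M5=0
seg 0: a=5, c=M0/2=0, d=(M1−M0)/(6·3)=-199/7128, b=Δ0−h0·(2M0+M1)/6=-593/792
seg 1: a=2, c=M1/2=-199/792, d=(M2−M1)/(6·3)=1523/7128, b=Δ1−h1·(2M1+M2)/6=-595/396
seg 2: a=1, c=M2/2=331/198, d=(M3−M2)/(6·1)=-103/72, b=Δ2−h2·(2M2+M3)/6=2185/792
seg 3: a=4, c=M3/2=-2075/792, d=(M4−M3)/(6·2)=481/792, b=Δ3−h3·(2M3+M4)/6=239/132
seg 4: a=2, c=M4/2=811/792, d=(M5−M4)/(6·3)=-811/7128, b=Δ4−h4·(2M4+M5)/6=-547/396
t_q=39/4 → seg 4, τ=3/4; S=2+-547/396·τ+811/792·τ²+-811/7128·τ³=8403/5632

  seg 0: a=5 b=-593/792 c=0 d=-199/7128
  seg 1: a=2 b=-595/396 c=-199/792 d=1523/7128
  seg 2: a=1 b=2185/792 c=331/198 d=-103/72
  seg 3: a=4 b=239/132 c=-2075/792 d=481/792
  seg 4: a=2 b=-547/396 c=811/792 d=-811/7128
S(39/4) = 8403/5632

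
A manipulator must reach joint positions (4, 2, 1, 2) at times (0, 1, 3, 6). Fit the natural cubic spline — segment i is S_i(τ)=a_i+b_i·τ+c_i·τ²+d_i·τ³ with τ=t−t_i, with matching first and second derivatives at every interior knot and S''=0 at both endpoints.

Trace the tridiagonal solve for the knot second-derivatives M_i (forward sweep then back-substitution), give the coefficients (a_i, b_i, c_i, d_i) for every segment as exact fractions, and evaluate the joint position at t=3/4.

  seg 0: a=4 b=-47/21 c=0 d=5/21
  seg 1: a=2 b=-32/21 c=5/7 d=-17/168
  seg 2: a=1 b=5/42 c=3/28 d=-1/84
S(3/4) = 155/64

Δ: Δ0=-2, Δ1=-1/2, Δ2=1/3
row 1: diag=6, rhs=9; c'=1/3, d'=3/2
row 2: denom=10−2·1/3=28/3; d'=(5−2·3/2)/(28/3)=3/14
back: M2=3/14
back: M1=3/2−1/3·3/14=10/7
M: M0=0, M1=10/7, M2=3/14, M3=0
seg 0: a=4, c=M0/2=0, d=(M1−M0)/(6·1)=5/21, b=Δ0−h0·(2M0+M1)/6=-47/21
seg 1: a=2, c=M1/2=5/7, d=(M2−M1)/(6·2)=-17/168, b=Δ1−h1·(2M1+M2)/6=-32/21
seg 2: a=1, c=M2/2=3/28, d=(M3−M2)/(6·3)=-1/84, b=Δ2−h2·(2M2+M3)/6=5/42
t_q=3/4 → seg 0, τ=3/4; S=4+-47/21·τ+0·τ²+5/21·τ³=155/64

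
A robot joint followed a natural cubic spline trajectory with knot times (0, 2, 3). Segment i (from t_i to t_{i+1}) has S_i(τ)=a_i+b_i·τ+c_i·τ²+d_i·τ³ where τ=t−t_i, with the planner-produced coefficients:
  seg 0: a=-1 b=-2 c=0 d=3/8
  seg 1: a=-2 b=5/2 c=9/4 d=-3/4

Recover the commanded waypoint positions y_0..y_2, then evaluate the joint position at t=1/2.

y_0=-1 y_1=-2 y_2=2
S(1/2) = -125/64

y_0 = S_0(0) = a_0 = -1
y_1 = S_1(0) = a_1 = -2
y_2 = S_1(1) = 2
t_q=1/2 is in segment 0 (τ=1/2); S_0(τ)=-125/64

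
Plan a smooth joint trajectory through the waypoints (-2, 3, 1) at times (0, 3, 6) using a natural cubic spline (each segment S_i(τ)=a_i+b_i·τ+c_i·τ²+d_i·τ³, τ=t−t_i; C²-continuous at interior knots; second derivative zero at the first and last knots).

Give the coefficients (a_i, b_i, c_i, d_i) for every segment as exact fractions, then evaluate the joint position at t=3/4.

  seg 0: a=-2 b=9/4 c=0 d=-7/108
  seg 1: a=3 b=1/2 c=-7/12 d=7/108
S(3/4) = -87/256

Δ: Δ0=5/3, Δ1=-2/3
row 1: diag=12, rhs=-14; c'=1/4, d'=-7/6
back: M1=-7/6
M: M0=0, M1=-7/6, M2=0
seg 0: a=-2, c=M0/2=0, d=(M1−M0)/(6·3)=-7/108, b=Δ0−h0·(2M0+M1)/6=9/4
seg 1: a=3, c=M1/2=-7/12, d=(M2−M1)/(6·3)=7/108, b=Δ1−h1·(2M1+M2)/6=1/2
t_q=3/4 → seg 0, τ=3/4; S=-2+9/4·τ+0·τ²+-7/108·τ³=-87/256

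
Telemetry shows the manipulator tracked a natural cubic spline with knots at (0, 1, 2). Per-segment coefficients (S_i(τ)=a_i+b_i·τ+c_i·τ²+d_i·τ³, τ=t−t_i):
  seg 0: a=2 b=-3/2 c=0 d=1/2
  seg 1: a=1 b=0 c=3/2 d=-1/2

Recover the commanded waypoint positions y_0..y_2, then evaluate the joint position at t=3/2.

y_0 = S_0(0) = a_0 = 2
y_1 = S_1(0) = a_1 = 1
y_2 = S_1(1) = 2
t_q=3/2 is in segment 1 (τ=1/2); S_1(τ)=21/16

y_0=2 y_1=1 y_2=2
S(3/2) = 21/16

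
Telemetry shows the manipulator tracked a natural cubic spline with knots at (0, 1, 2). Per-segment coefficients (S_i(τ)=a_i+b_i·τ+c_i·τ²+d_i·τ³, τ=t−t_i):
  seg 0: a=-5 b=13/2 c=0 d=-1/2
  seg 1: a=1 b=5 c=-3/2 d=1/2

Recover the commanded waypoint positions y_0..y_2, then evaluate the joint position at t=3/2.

y_0=-5 y_1=1 y_2=5
S(3/2) = 51/16

y_0 = S_0(0) = a_0 = -5
y_1 = S_1(0) = a_1 = 1
y_2 = S_1(1) = 5
t_q=3/2 is in segment 1 (τ=1/2); S_1(τ)=51/16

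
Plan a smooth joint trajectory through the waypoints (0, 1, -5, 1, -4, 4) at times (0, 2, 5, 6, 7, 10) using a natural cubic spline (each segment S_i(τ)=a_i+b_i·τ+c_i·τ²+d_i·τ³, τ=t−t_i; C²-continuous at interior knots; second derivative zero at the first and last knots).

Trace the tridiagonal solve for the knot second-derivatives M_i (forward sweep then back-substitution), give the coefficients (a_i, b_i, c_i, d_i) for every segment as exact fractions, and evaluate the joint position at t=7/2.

Δ: Δ0=1/2, Δ1=-2, Δ2=6, Δ3=-5, Δ4=8/3
row 1: diag=10, rhs=-15; c'=3/10, d'=-3/2
row 2: denom=8−3·3/10=71/10; d'=(48−3·-3/2)/(71/10)=525/71
row 3: denom=4−1·10/71=274/71; d'=(-66−1·525/71)/(274/71)=-5211/274
row 4: denom=8−1·71/274=2121/274; d'=(46−1·-5211/274)/(2121/274)=2545/303
back: M4=2545/303
back: M3=-5211/274−71/274·2545/303=-6422/303
back: M2=525/71−10/71·-6422/303=3145/303
back: M1=-3/2−3/10·3145/303=-466/101
M: M0=0, M1=-466/101, M2=3145/303, M3=-6422/303, M4=2545/303, M5=0
seg 0: a=0, c=M0/2=0, d=(M1−M0)/(6·2)=-233/606, b=Δ0−h0·(2M0+M1)/6=1235/606
seg 1: a=1, c=M1/2=-233/101, d=(M2−M1)/(6·3)=4543/5454, b=Δ1−h1·(2M1+M2)/6=-1561/606
seg 2: a=-5, c=M2/2=3145/606, d=(M3−M2)/(6·1)=-1063/202, b=Δ2−h2·(2M2+M3)/6=1840/303
seg 3: a=1, c=M3/2=-3211/303, d=(M4−M3)/(6·1)=2989/606, b=Δ3−h3·(2M3+M4)/6=403/606
seg 4: a=-4, c=M4/2=2545/606, d=(M5−M4)/(6·3)=-2545/5454, b=Δ4−h4·(2M4+M5)/6=-579/101
t_q=7/2 → seg 1, τ=3/2; S=1+-1561/606·τ+-233/101·τ²+4543/5454·τ³=-8473/1616

  seg 0: a=0 b=1235/606 c=0 d=-233/606
  seg 1: a=1 b=-1561/606 c=-233/101 d=4543/5454
  seg 2: a=-5 b=1840/303 c=3145/606 d=-1063/202
  seg 3: a=1 b=403/606 c=-3211/303 d=2989/606
  seg 4: a=-4 b=-579/101 c=2545/606 d=-2545/5454
S(7/2) = -8473/1616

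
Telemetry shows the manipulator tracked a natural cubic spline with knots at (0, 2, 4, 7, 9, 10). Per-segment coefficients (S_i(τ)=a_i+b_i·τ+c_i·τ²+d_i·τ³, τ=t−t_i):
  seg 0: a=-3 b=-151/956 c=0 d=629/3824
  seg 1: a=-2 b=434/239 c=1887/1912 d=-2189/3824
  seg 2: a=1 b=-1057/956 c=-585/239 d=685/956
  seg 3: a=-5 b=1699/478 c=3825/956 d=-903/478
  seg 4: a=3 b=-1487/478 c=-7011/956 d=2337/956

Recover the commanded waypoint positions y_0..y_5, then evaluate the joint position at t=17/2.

y_0 = S_0(0) = a_0 = -3
y_1 = S_1(0) = a_1 = -2
y_2 = S_2(0) = a_2 = 1
y_3 = S_3(0) = a_3 = -5
y_4 = S_4(0) = a_4 = 3
y_5 = S_4(1) = -5
t_q=17/2 is in segment 3 (τ=3/2); S_3(τ)=707/239

y_0=-3 y_1=-2 y_2=1 y_3=-5 y_4=3 y_5=-5
S(17/2) = 707/239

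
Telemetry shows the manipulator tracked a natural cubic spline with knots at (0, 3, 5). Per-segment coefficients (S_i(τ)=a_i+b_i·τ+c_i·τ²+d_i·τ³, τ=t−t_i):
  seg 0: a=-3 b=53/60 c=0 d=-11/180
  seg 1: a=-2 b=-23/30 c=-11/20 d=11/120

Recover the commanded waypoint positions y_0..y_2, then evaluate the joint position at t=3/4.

y_0=-3 y_1=-2 y_2=-5
S(3/4) = -605/256

y_0 = S_0(0) = a_0 = -3
y_1 = S_1(0) = a_1 = -2
y_2 = S_1(2) = -5
t_q=3/4 is in segment 0 (τ=3/4); S_0(τ)=-605/256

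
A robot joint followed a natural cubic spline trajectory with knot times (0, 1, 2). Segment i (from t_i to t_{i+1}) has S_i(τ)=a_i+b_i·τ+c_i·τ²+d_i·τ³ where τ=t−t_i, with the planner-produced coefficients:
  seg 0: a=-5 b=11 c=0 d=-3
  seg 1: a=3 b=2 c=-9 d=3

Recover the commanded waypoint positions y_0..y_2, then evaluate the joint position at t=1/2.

y_0 = S_0(0) = a_0 = -5
y_1 = S_1(0) = a_1 = 3
y_2 = S_1(1) = -1
t_q=1/2 is in segment 0 (τ=1/2); S_0(τ)=1/8

y_0=-5 y_1=3 y_2=-1
S(1/2) = 1/8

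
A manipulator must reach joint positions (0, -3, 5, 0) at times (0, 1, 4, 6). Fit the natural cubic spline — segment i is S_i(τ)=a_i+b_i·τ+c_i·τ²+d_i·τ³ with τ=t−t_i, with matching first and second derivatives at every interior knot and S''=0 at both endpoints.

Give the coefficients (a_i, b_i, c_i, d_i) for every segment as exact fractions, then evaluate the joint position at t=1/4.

  seg 0: a=0 b=-1711/426 c=0 d=433/426
  seg 1: a=-3 b=-206/213 c=433/142 d=-87/142
  seg 2: a=5 b=335/426 c=-175/71 d=175/426
S(1/4) = -8981/9088

Δ: Δ0=-3, Δ1=8/3, Δ2=-5/2
row 1: diag=8, rhs=34; c'=3/8, d'=17/4
row 2: denom=10−3·3/8=71/8; d'=(-31−3·17/4)/(71/8)=-350/71
back: M2=-350/71
back: M1=17/4−3/8·-350/71=433/71
M: M0=0, M1=433/71, M2=-350/71, M3=0
seg 0: a=0, c=M0/2=0, d=(M1−M0)/(6·1)=433/426, b=Δ0−h0·(2M0+M1)/6=-1711/426
seg 1: a=-3, c=M1/2=433/142, d=(M2−M1)/(6·3)=-87/142, b=Δ1−h1·(2M1+M2)/6=-206/213
seg 2: a=5, c=M2/2=-175/71, d=(M3−M2)/(6·2)=175/426, b=Δ2−h2·(2M2+M3)/6=335/426
t_q=1/4 → seg 0, τ=1/4; S=0+-1711/426·τ+0·τ²+433/426·τ³=-8981/9088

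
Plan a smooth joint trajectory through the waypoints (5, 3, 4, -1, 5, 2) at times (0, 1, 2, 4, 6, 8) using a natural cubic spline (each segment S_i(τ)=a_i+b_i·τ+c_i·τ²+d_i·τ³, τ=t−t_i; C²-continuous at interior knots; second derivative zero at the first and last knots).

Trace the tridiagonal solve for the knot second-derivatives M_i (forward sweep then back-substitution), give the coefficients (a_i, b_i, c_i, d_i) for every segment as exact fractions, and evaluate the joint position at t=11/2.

Δ: Δ0=-2, Δ1=1, Δ2=-5/2, Δ3=3, Δ4=-3/2
row 1: diag=4, rhs=18; c'=1/4, d'=9/2
row 2: denom=6−1·1/4=23/4; d'=(-21−1·9/2)/(23/4)=-102/23
row 3: denom=8−2·8/23=168/23; d'=(33−2·-102/23)/(168/23)=321/56
row 4: denom=8−2·23/84=313/42; d'=(-27−2·321/56)/(313/42)=-3231/626
back: M4=-3231/626
back: M3=321/56−23/84·-3231/626=4473/626
back: M2=-102/23−8/23·4473/626=-2166/313
back: M1=9/2−1/4·-2166/313=1950/313
M: M0=0, M1=1950/313, M2=-2166/313, M3=4473/626, M4=-3231/626, M5=0
seg 0: a=5, c=M0/2=0, d=(M1−M0)/(6·1)=325/313, b=Δ0−h0·(2M0+M1)/6=-951/313
seg 1: a=3, c=M1/2=975/313, d=(M2−M1)/(6·1)=-686/313, b=Δ1−h1·(2M1+M2)/6=24/313
seg 2: a=4, c=M2/2=-1083/313, d=(M3−M2)/(6·2)=2935/2504, b=Δ2−h2·(2M2+M3)/6=-84/313
seg 3: a=-1, c=M3/2=4473/1252, d=(M4−M3)/(6·2)=-321/313, b=Δ3−h3·(2M3+M4)/6=-27/626
seg 4: a=5, c=M4/2=-3231/1252, d=(M5−M4)/(6·2)=1077/2504, b=Δ4−h4·(2M4+M5)/6=1215/626
t_q=11/2 → seg 3, τ=3/2; S=-1+-27/626·τ+4473/1252·τ²+-321/313·τ³=17591/5008

  seg 0: a=5 b=-951/313 c=0 d=325/313
  seg 1: a=3 b=24/313 c=975/313 d=-686/313
  seg 2: a=4 b=-84/313 c=-1083/313 d=2935/2504
  seg 3: a=-1 b=-27/626 c=4473/1252 d=-321/313
  seg 4: a=5 b=1215/626 c=-3231/1252 d=1077/2504
S(11/2) = 17591/5008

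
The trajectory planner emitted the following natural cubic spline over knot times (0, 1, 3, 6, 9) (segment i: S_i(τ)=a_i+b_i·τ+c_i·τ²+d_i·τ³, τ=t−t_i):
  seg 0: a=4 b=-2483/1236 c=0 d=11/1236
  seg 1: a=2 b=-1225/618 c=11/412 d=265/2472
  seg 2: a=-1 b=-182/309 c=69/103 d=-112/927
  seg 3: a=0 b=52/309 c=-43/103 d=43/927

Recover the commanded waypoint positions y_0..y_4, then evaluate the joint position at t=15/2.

y_0 = S_0(0) = a_0 = 4
y_1 = S_1(0) = a_1 = 2
y_2 = S_2(0) = a_2 = -1
y_3 = S_3(0) = a_3 = 0
y_4 = S_3(3) = -2
t_q=15/2 is in segment 3 (τ=3/2); S_3(τ)=-437/824

y_0=4 y_1=2 y_2=-1 y_3=0 y_4=-2
S(15/2) = -437/824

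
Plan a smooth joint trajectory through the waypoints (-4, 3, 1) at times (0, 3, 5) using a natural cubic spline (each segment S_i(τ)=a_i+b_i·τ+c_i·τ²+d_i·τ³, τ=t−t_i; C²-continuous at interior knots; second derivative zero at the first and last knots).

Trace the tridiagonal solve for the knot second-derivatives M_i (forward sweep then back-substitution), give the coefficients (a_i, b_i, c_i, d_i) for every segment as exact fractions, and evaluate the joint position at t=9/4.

  seg 0: a=-4 b=10/3 c=0 d=-1/9
  seg 1: a=3 b=1/3 c=-1 d=1/6
S(9/4) = 143/64

Δ: Δ0=7/3, Δ1=-1
row 1: diag=10, rhs=-20; c'=1/5, d'=-2
back: M1=-2
M: M0=0, M1=-2, M2=0
seg 0: a=-4, c=M0/2=0, d=(M1−M0)/(6·3)=-1/9, b=Δ0−h0·(2M0+M1)/6=10/3
seg 1: a=3, c=M1/2=-1, d=(M2−M1)/(6·2)=1/6, b=Δ1−h1·(2M1+M2)/6=1/3
t_q=9/4 → seg 0, τ=9/4; S=-4+10/3·τ+0·τ²+-1/9·τ³=143/64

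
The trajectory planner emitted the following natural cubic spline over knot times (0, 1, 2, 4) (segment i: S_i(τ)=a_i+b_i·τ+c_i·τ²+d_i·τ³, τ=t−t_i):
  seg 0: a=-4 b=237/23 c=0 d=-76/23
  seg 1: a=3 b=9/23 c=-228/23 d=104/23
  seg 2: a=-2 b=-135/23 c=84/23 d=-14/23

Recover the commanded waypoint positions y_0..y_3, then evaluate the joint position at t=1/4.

y_0=-4 y_1=3 y_2=-2 y_3=-4
S(1/4) = -543/368

y_0 = S_0(0) = a_0 = -4
y_1 = S_1(0) = a_1 = 3
y_2 = S_2(0) = a_2 = -2
y_3 = S_2(2) = -4
t_q=1/4 is in segment 0 (τ=1/4); S_0(τ)=-543/368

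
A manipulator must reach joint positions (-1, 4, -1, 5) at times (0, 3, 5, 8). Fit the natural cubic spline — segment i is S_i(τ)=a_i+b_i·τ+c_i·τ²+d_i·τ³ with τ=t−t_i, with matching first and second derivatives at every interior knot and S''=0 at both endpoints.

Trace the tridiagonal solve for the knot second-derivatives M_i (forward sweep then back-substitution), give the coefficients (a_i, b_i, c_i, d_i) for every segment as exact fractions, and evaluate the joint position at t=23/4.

  seg 0: a=-1 b=13/4 c=0 d=-19/108
  seg 1: a=4 b=-3/2 c=-19/12 d=13/24
  seg 2: a=-1 b=-4/3 c=5/3 d=-5/27
S(23/4) = -73/64

Δ: Δ0=5/3, Δ1=-5/2, Δ2=2
row 1: diag=10, rhs=-25; c'=1/5, d'=-5/2
row 2: denom=10−2·1/5=48/5; d'=(27−2·-5/2)/(48/5)=10/3
back: M2=10/3
back: M1=-5/2−1/5·10/3=-19/6
M: M0=0, M1=-19/6, M2=10/3, M3=0
seg 0: a=-1, c=M0/2=0, d=(M1−M0)/(6·3)=-19/108, b=Δ0−h0·(2M0+M1)/6=13/4
seg 1: a=4, c=M1/2=-19/12, d=(M2−M1)/(6·2)=13/24, b=Δ1−h1·(2M1+M2)/6=-3/2
seg 2: a=-1, c=M2/2=5/3, d=(M3−M2)/(6·3)=-5/27, b=Δ2−h2·(2M2+M3)/6=-4/3
t_q=23/4 → seg 2, τ=3/4; S=-1+-4/3·τ+5/3·τ²+-5/27·τ³=-73/64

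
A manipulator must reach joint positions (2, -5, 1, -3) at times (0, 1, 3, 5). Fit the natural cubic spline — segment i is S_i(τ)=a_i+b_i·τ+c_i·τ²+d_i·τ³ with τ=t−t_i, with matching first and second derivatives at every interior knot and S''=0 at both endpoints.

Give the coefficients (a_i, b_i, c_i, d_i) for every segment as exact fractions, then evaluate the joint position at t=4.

  seg 0: a=2 b=-199/22 c=0 d=45/22
  seg 1: a=-5 b=-32/11 c=135/22 d=-35/22
  seg 2: a=1 b=28/11 c=-75/22 d=25/44
S(4) = 31/44

Δ: Δ0=-7, Δ1=3, Δ2=-2
row 1: diag=6, rhs=60; c'=1/3, d'=10
row 2: denom=8−2·1/3=22/3; d'=(-30−2·10)/(22/3)=-75/11
back: M2=-75/11
back: M1=10−1/3·-75/11=135/11
M: M0=0, M1=135/11, M2=-75/11, M3=0
seg 0: a=2, c=M0/2=0, d=(M1−M0)/(6·1)=45/22, b=Δ0−h0·(2M0+M1)/6=-199/22
seg 1: a=-5, c=M1/2=135/22, d=(M2−M1)/(6·2)=-35/22, b=Δ1−h1·(2M1+M2)/6=-32/11
seg 2: a=1, c=M2/2=-75/22, d=(M3−M2)/(6·2)=25/44, b=Δ2−h2·(2M2+M3)/6=28/11
t_q=4 → seg 2, τ=1; S=1+28/11·τ+-75/22·τ²+25/44·τ³=31/44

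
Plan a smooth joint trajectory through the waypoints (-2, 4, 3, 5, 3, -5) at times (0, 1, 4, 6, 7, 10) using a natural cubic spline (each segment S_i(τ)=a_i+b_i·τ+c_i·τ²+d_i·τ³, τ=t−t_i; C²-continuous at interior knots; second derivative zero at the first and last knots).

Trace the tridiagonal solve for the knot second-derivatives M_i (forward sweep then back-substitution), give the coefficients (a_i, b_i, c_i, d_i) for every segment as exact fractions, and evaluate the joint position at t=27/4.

Δ: Δ0=6, Δ1=-1/3, Δ2=1, Δ3=-2, Δ4=-8/3
row 1: diag=8, rhs=-38; c'=3/8, d'=-19/4
row 2: denom=10−3·3/8=71/8; d'=(8−3·-19/4)/(71/8)=178/71
row 3: denom=6−2·16/71=394/71; d'=(-18−2·178/71)/(394/71)=-817/197
row 4: denom=8−1·71/394=3081/394; d'=(-4−1·-817/197)/(3081/394)=58/3081
back: M4=58/3081
back: M3=-817/197−71/394·58/3081=-12788/3081
back: M2=178/71−16/71·-12788/3081=10606/3081
back: M1=-19/4−3/8·10606/3081=-6204/1027
M: M0=0, M1=-6204/1027, M2=10606/3081, M3=-12788/3081, M4=58/3081, M5=0
seg 0: a=-2, c=M0/2=0, d=(M1−M0)/(6·1)=-1034/1027, b=Δ0−h0·(2M0+M1)/6=7196/1027
seg 1: a=4, c=M1/2=-3102/1027, d=(M2−M1)/(6·3)=14609/27729, b=Δ1−h1·(2M1+M2)/6=4094/1027
seg 2: a=3, c=M2/2=5303/3081, d=(M3−M2)/(6·2)=-3899/6162, b=Δ2−h2·(2M2+M3)/6=7/79
seg 3: a=5, c=M3/2=-6394/3081, d=(M4−M3)/(6·1)=2141/3081, b=Δ3−h3·(2M3+M4)/6=-1909/3081
seg 4: a=3, c=M4/2=29/3081, d=(M5−M4)/(6·3)=-29/27729, b=Δ4−h4·(2M4+M5)/6=-2758/1027
t_q=27/4 → seg 3, τ=3/4; S=5+-1909/3081·τ+-6394/3081·τ²+2141/3081·τ³=240637/65728

  seg 0: a=-2 b=7196/1027 c=0 d=-1034/1027
  seg 1: a=4 b=4094/1027 c=-3102/1027 d=14609/27729
  seg 2: a=3 b=7/79 c=5303/3081 d=-3899/6162
  seg 3: a=5 b=-1909/3081 c=-6394/3081 d=2141/3081
  seg 4: a=3 b=-2758/1027 c=29/3081 d=-29/27729
S(27/4) = 240637/65728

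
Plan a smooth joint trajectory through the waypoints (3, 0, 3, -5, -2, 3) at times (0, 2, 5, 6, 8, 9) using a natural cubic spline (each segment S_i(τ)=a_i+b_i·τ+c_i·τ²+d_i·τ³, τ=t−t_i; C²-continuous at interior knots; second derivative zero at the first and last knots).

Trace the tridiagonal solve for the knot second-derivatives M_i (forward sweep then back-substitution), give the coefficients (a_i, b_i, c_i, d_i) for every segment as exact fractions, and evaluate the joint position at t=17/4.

Δ: Δ0=-3/2, Δ1=1, Δ2=-8, Δ3=3/2, Δ4=5
row 1: diag=10, rhs=15; c'=3/10, d'=3/2
row 2: denom=8−3·3/10=71/10; d'=(-54−3·3/2)/(71/10)=-585/71
row 3: denom=6−1·10/71=416/71; d'=(57−1·-585/71)/(416/71)=579/52
row 4: denom=6−2·71/208=553/104; d'=(21−2·579/52)/(553/104)=-132/553
back: M4=-132/553
back: M3=579/52−71/208·-132/553=12405/1106
back: M2=-585/71−10/71·12405/1106=-5430/553
back: M1=3/2−3/10·-5430/553=4917/1106
M: M0=0, M1=4917/1106, M2=-5430/553, M3=12405/1106, M4=-132/553, M5=0
seg 0: a=3, c=M0/2=0, d=(M1−M0)/(6·2)=1639/4424, b=Δ0−h0·(2M0+M1)/6=-1649/553
seg 1: a=0, c=M1/2=4917/2212, d=(M2−M1)/(6·3)=-1753/2212, b=Δ1−h1·(2M1+M2)/6=1619/1106
seg 2: a=3, c=M2/2=-2715/553, d=(M3−M2)/(6·1)=7755/2212, b=Δ2−h2·(2M2+M3)/6=-14591/2212
seg 3: a=-5, c=M3/2=12405/2212, d=(M4−M3)/(6·2)=-4223/4424, b=Δ3−h3·(2M3+M4)/6=-6523/1106
seg 4: a=-2, c=M4/2=-66/553, d=(M5−M4)/(6·1)=22/553, b=Δ4−h4·(2M4+M5)/6=2809/553
t_q=17/4 → seg 1, τ=9/4; S=0+1619/1106·τ+4917/2212·τ²+-1753/2212·τ³=781443/141568

  seg 0: a=3 b=-1649/553 c=0 d=1639/4424
  seg 1: a=0 b=1619/1106 c=4917/2212 d=-1753/2212
  seg 2: a=3 b=-14591/2212 c=-2715/553 d=7755/2212
  seg 3: a=-5 b=-6523/1106 c=12405/2212 d=-4223/4424
  seg 4: a=-2 b=2809/553 c=-66/553 d=22/553
S(17/4) = 781443/141568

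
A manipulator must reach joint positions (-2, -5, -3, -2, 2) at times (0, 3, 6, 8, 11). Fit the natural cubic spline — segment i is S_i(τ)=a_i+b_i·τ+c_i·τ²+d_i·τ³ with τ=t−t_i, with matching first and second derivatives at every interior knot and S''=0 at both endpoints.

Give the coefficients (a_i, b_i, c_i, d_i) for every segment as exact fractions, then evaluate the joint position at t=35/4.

  seg 0: a=-2 b=-262/177 c=0 d=85/1593
  seg 1: a=-5 b=-7/177 c=85/177 d=-130/1593
  seg 2: a=-3 b=113/177 c=-15/59 d=131/1416
  seg 3: a=-2 b=259/354 c=71/236 d=-71/2124
S(35/4) = -19577/15104

Δ: Δ0=-1, Δ1=2/3, Δ2=1/2, Δ3=4/3
row 1: diag=12, rhs=10; c'=1/4, d'=5/6
row 2: denom=10−3·1/4=37/4; d'=(-1−3·5/6)/(37/4)=-14/37
row 3: denom=10−2·8/37=354/37; d'=(5−2·-14/37)/(354/37)=71/118
back: M3=71/118
back: M2=-14/37−8/37·71/118=-30/59
back: M1=5/6−1/4·-30/59=170/177
M: M0=0, M1=170/177, M2=-30/59, M3=71/118, M4=0
seg 0: a=-2, c=M0/2=0, d=(M1−M0)/(6·3)=85/1593, b=Δ0−h0·(2M0+M1)/6=-262/177
seg 1: a=-5, c=M1/2=85/177, d=(M2−M1)/(6·3)=-130/1593, b=Δ1−h1·(2M1+M2)/6=-7/177
seg 2: a=-3, c=M2/2=-15/59, d=(M3−M2)/(6·2)=131/1416, b=Δ2−h2·(2M2+M3)/6=113/177
seg 3: a=-2, c=M3/2=71/236, d=(M4−M3)/(6·3)=-71/2124, b=Δ3−h3·(2M3+M4)/6=259/354
t_q=35/4 → seg 3, τ=3/4; S=-2+259/354·τ+71/236·τ²+-71/2124·τ³=-19577/15104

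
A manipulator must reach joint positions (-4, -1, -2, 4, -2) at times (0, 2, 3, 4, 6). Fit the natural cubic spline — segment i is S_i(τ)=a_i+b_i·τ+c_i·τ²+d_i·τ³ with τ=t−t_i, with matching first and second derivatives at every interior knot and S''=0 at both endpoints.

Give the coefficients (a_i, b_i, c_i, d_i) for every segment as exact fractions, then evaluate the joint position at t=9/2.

Δ: Δ0=3/2, Δ1=-1, Δ2=6, Δ3=-3
row 1: diag=6, rhs=-15; c'=1/6, d'=-5/2
row 2: denom=4−1·1/6=23/6; d'=(42−1·-5/2)/(23/6)=267/23
row 3: denom=6−1·6/23=132/23; d'=(-54−1·267/23)/(132/23)=-503/44
back: M3=-503/44
back: M2=267/23−6/23·-503/44=321/22
back: M1=-5/2−1/6·321/22=-217/44
M: M0=0, M1=-217/44, M2=321/22, M3=-503/44, M4=0
seg 0: a=-4, c=M0/2=0, d=(M1−M0)/(6·2)=-217/528, b=Δ0−h0·(2M0+M1)/6=415/132
seg 1: a=-1, c=M1/2=-217/88, d=(M2−M1)/(6·1)=859/264, b=Δ1−h1·(2M1+M2)/6=-59/33
seg 2: a=-2, c=M2/2=321/44, d=(M3−M2)/(6·1)=-1145/264, b=Δ2−h2·(2M2+M3)/6=73/24
seg 3: a=4, c=M3/2=-503/88, d=(M4−M3)/(6·2)=503/528, b=Δ3−h3·(2M3+M4)/6=305/66
t_q=9/2 → seg 3, τ=1/2; S=4+305/66·τ+-503/88·τ²+503/528·τ³=7041/1408

  seg 0: a=-4 b=415/132 c=0 d=-217/528
  seg 1: a=-1 b=-59/33 c=-217/88 d=859/264
  seg 2: a=-2 b=73/24 c=321/44 d=-1145/264
  seg 3: a=4 b=305/66 c=-503/88 d=503/528
S(9/2) = 7041/1408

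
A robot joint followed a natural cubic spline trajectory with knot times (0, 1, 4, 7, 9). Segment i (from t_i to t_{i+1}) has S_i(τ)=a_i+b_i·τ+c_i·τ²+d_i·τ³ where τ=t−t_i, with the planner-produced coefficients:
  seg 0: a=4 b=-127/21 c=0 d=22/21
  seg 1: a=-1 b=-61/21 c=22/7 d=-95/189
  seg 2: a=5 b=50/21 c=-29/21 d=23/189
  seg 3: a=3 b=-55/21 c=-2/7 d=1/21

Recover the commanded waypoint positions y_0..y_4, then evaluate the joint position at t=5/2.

y_0=4 y_1=-1 y_2=5 y_3=3 y_4=-3
S(5/2) = 1/56

y_0 = S_0(0) = a_0 = 4
y_1 = S_1(0) = a_1 = -1
y_2 = S_2(0) = a_2 = 5
y_3 = S_3(0) = a_3 = 3
y_4 = S_3(2) = -3
t_q=5/2 is in segment 1 (τ=3/2); S_1(τ)=1/56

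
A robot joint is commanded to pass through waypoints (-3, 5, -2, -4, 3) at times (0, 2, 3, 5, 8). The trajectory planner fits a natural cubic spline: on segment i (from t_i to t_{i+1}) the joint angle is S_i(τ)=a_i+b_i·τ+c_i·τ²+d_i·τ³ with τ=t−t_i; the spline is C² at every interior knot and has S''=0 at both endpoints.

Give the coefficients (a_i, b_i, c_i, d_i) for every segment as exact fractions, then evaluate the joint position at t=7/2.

Δ: Δ0=4, Δ1=-7, Δ2=-1, Δ3=7/3
row 1: diag=6, rhs=-66; c'=1/6, d'=-11
row 2: denom=6−1·1/6=35/6; d'=(36−1·-11)/(35/6)=282/35
row 3: denom=10−2·12/35=326/35; d'=(20−2·282/35)/(326/35)=68/163
back: M3=68/163
back: M2=282/35−12/35·68/163=1290/163
back: M1=-11−1/6·1290/163=-2008/163
M: M0=0, M1=-2008/163, M2=1290/163, M3=68/163, M4=0
seg 0: a=-3, c=M0/2=0, d=(M1−M0)/(6·2)=-502/489, b=Δ0−h0·(2M0+M1)/6=3964/489
seg 1: a=5, c=M1/2=-1004/163, d=(M2−M1)/(6·1)=1649/489, b=Δ1−h1·(2M1+M2)/6=-2060/489
seg 2: a=-2, c=M2/2=645/163, d=(M3−M2)/(6·2)=-611/978, b=Δ2−h2·(2M2+M3)/6=-3137/489
seg 3: a=-4, c=M3/2=34/163, d=(M4−M3)/(6·3)=-34/1467, b=Δ3−h3·(2M3+M4)/6=937/489
t_q=7/2 → seg 2, τ=1/2; S=-2+-3137/489·τ+645/163·τ²+-611/978·τ³=-11205/2608

  seg 0: a=-3 b=3964/489 c=0 d=-502/489
  seg 1: a=5 b=-2060/489 c=-1004/163 d=1649/489
  seg 2: a=-2 b=-3137/489 c=645/163 d=-611/978
  seg 3: a=-4 b=937/489 c=34/163 d=-34/1467
S(7/2) = -11205/2608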